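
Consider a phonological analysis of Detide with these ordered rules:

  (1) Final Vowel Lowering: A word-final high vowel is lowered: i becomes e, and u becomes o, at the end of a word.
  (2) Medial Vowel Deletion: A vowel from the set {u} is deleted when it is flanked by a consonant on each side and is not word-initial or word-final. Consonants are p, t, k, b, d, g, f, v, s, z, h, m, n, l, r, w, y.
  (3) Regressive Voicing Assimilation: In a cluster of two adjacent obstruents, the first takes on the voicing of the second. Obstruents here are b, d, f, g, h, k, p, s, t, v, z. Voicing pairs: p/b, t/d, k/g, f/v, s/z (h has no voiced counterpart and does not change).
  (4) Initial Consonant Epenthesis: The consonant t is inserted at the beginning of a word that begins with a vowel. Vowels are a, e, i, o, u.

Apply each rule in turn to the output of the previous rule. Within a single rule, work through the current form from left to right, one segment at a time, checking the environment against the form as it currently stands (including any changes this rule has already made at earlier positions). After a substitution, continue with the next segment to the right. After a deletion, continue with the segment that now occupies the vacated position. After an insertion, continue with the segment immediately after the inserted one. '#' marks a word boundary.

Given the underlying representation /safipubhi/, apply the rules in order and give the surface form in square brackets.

[safibphe]

(1) Final Vowel Lowering: [safipubhi] → [safipubhe]
(2) Medial Vowel Deletion: [safipubhe] → [safipbhe]
(3) Regressive Voicing Assimilation: [safipbhe] → [safibphe]
(4) Initial Consonant Epenthesis: no change — [safibphe]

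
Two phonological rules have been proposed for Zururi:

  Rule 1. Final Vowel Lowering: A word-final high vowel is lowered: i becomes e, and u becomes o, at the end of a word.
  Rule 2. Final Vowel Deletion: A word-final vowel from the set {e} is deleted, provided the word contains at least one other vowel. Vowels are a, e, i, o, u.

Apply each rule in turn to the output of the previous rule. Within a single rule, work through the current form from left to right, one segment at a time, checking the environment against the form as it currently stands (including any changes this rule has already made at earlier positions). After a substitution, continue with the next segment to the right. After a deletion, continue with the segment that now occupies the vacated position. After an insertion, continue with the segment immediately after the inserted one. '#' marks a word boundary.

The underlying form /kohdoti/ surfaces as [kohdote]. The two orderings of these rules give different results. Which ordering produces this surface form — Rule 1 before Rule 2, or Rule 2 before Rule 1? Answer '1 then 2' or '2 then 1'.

Order 1 then 2:
  1 Final Vowel Lowering: [kohdoti] → [kohdote]
  2 Final Vowel Deletion: [kohdote] → [kohdot]
  result: [kohdot]
Order 2 then 1:
  2 Final Vowel Deletion: no change — [kohdoti]
  1 Final Vowel Lowering: [kohdoti] → [kohdote]
  result: [kohdote]

2 then 1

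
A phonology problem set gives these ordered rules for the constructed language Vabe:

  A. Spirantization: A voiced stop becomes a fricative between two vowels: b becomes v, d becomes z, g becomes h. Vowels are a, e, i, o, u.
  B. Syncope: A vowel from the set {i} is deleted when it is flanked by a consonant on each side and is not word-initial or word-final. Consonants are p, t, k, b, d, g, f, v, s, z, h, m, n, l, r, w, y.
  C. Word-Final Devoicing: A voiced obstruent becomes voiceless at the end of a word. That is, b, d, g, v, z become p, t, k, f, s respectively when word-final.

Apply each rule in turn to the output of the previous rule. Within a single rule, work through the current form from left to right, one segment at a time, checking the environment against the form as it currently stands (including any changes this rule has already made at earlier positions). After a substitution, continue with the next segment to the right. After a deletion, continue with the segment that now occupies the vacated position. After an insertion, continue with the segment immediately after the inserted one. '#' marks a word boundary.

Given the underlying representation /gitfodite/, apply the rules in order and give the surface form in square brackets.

A Spirantization: [gitfodite] → [gitfozite]
B Syncope: [gitfozite] → [gtfozte]
C Word-Final Devoicing: no change — [gtfozte]

[gtfozte]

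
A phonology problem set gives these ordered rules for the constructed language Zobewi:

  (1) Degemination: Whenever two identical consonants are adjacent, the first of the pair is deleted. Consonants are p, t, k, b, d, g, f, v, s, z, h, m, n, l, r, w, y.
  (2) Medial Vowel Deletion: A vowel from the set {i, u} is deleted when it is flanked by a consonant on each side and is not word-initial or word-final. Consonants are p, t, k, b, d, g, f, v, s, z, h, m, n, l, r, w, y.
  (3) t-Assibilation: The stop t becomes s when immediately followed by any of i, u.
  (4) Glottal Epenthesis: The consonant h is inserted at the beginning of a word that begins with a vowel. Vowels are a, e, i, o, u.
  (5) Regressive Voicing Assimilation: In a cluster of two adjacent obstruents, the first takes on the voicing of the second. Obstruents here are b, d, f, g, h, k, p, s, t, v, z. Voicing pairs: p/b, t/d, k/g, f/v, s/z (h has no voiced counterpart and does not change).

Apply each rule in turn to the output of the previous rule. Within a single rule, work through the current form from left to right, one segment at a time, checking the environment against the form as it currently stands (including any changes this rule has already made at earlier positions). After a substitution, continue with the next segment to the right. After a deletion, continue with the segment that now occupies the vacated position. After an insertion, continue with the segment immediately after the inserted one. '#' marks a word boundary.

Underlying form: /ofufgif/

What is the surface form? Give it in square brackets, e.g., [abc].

(1) Degemination: no change — [ofufgif]
(2) Medial Vowel Deletion: [ofufgif] → [offgf]
(3) t-Assibilation: no change — [offgf]
(4) Glottal Epenthesis: [offgf] → [hoffgf]
(5) Regressive Voicing Assimilation: [hoffgf] → [hofvkf]

[hofvkf]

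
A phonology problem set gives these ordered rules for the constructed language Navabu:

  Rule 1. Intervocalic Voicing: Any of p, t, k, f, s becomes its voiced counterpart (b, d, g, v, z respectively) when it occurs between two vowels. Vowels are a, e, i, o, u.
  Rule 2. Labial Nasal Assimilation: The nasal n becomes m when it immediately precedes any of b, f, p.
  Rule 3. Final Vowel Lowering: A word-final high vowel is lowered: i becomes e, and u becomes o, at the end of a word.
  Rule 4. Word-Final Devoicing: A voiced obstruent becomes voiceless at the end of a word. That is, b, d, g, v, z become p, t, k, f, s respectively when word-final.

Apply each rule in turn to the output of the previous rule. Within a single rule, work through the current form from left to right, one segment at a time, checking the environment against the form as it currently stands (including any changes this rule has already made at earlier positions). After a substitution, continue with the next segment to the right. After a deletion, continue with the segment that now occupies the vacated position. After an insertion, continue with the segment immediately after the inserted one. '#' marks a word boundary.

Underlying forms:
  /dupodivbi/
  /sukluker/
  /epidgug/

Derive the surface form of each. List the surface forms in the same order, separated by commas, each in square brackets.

[dubodivbe], [sukluger], [ebidguk]

/dupodivbi/:
  Rule 1 Intervocalic Voicing: [dupodivbi] → [dubodivbi]
  Rule 2 Labial Nasal Assimilation: no change — [dubodivbi]
  Rule 3 Final Vowel Lowering: [dubodivbi] → [dubodivbe]
  Rule 4 Word-Final Devoicing: no change — [dubodivbe]
/sukluker/:
  Rule 1 Intervocalic Voicing: [sukluker] → [sukluger]
  Rule 2 Labial Nasal Assimilation: no change — [sukluger]
  Rule 3 Final Vowel Lowering: no change — [sukluger]
  Rule 4 Word-Final Devoicing: no change — [sukluger]
/epidgug/:
  Rule 1 Intervocalic Voicing: [epidgug] → [ebidgug]
  Rule 2 Labial Nasal Assimilation: no change — [ebidgug]
  Rule 3 Final Vowel Lowering: no change — [ebidgug]
  Rule 4 Word-Final Devoicing: [ebidgug] → [ebidguk]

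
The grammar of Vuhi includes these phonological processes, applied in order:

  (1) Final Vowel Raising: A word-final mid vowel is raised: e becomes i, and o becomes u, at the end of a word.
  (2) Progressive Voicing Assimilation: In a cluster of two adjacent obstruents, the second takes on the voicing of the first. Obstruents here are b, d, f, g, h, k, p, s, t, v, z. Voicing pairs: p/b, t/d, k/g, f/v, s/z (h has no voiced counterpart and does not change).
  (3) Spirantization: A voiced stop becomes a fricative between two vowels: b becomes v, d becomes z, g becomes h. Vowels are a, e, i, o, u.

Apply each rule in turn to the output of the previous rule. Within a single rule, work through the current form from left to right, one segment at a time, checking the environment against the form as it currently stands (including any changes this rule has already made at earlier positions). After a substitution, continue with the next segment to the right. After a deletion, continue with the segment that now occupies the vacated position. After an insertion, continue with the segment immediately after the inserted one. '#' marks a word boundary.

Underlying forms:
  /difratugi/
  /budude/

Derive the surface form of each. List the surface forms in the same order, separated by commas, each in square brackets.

[difratuhi], [buzuzi]

/difratugi/:
  (1) Final Vowel Raising: no change — [difratugi]
  (2) Progressive Voicing Assimilation: no change — [difratugi]
  (3) Spirantization: [difratugi] → [difratuhi]
/budude/:
  (1) Final Vowel Raising: [budude] → [bududi]
  (2) Progressive Voicing Assimilation: no change — [bududi]
  (3) Spirantization: [bududi] → [buzuzi]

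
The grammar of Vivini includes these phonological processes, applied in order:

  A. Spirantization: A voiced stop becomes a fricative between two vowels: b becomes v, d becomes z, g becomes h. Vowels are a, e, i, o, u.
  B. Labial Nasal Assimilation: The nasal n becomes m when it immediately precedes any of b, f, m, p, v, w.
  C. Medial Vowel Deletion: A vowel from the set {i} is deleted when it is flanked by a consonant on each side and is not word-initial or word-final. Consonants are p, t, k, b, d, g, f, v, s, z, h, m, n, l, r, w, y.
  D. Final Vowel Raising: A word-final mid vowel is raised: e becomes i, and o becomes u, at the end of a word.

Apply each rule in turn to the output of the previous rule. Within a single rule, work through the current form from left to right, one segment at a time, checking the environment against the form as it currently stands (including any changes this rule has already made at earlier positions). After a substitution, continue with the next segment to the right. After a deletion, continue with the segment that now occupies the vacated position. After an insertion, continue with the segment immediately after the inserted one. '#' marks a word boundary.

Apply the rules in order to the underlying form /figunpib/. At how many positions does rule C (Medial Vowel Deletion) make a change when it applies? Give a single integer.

A Spirantization: [figunpib] → [fihunpib]
B Labial Nasal Assimilation: [fihunpib] → [fihumpib]
C Medial Vowel Deletion: [fihumpib] → [fhumpb]
D Final Vowel Raising: no change — [fhumpb]
Rule C changed 2 position(s).

2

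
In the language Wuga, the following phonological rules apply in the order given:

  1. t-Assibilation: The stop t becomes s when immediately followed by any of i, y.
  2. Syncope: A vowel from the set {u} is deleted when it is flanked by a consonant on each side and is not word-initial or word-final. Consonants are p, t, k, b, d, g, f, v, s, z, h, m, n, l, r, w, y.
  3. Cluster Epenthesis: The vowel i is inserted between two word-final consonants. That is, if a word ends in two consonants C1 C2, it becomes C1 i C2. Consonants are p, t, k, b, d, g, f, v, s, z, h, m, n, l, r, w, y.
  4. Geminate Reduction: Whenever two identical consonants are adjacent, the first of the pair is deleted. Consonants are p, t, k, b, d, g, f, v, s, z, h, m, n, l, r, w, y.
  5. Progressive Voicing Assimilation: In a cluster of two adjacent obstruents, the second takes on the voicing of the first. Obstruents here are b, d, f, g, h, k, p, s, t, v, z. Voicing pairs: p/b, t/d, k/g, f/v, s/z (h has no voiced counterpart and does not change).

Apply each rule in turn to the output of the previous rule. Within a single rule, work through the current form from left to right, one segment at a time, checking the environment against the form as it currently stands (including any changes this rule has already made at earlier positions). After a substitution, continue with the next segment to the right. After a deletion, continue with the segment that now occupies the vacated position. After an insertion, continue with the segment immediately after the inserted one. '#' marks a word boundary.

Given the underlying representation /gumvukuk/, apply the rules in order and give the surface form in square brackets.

[gmvgik]

1 t-Assibilation: no change — [gumvukuk]
2 Syncope: [gumvukuk] → [gmvkk]
3 Cluster Epenthesis: [gmvkk] → [gmvkik]
4 Geminate Reduction: no change — [gmvkik]
5 Progressive Voicing Assimilation: [gmvkik] → [gmvgik]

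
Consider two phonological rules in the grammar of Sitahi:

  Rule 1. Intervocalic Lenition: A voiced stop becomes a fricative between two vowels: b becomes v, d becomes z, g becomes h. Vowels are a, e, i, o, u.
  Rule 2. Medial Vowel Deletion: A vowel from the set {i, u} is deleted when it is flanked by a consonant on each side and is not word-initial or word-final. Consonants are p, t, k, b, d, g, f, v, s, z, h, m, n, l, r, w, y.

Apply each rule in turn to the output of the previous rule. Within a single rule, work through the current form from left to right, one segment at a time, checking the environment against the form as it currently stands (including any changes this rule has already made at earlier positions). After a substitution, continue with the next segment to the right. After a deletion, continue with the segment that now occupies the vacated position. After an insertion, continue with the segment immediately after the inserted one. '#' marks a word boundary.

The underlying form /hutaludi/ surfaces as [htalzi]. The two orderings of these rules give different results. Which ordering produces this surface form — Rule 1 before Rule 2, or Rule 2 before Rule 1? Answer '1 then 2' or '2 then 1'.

Order 1 then 2:
  1 Intervocalic Lenition: [hutaludi] → [hutaluzi]
  2 Medial Vowel Deletion: [hutaluzi] → [htalzi]
  result: [htalzi]
Order 2 then 1:
  2 Medial Vowel Deletion: [hutaludi] → [htaldi]
  1 Intervocalic Lenition: no change — [htaldi]
  result: [htaldi]

1 then 2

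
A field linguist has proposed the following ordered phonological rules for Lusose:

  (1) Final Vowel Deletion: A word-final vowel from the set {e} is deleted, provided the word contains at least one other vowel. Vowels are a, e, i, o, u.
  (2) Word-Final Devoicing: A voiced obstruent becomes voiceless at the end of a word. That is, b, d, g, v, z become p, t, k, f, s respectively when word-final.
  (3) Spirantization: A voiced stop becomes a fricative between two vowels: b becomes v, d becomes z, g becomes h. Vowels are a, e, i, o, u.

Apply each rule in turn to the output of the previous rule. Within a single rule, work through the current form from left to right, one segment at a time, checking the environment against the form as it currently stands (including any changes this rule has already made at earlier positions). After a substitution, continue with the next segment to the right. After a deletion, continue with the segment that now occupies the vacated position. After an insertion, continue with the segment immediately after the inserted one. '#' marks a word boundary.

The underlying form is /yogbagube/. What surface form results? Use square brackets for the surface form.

[yogbahup]

(1) Final Vowel Deletion: [yogbagube] → [yogbagub]
(2) Word-Final Devoicing: [yogbagub] → [yogbagup]
(3) Spirantization: [yogbagup] → [yogbahup]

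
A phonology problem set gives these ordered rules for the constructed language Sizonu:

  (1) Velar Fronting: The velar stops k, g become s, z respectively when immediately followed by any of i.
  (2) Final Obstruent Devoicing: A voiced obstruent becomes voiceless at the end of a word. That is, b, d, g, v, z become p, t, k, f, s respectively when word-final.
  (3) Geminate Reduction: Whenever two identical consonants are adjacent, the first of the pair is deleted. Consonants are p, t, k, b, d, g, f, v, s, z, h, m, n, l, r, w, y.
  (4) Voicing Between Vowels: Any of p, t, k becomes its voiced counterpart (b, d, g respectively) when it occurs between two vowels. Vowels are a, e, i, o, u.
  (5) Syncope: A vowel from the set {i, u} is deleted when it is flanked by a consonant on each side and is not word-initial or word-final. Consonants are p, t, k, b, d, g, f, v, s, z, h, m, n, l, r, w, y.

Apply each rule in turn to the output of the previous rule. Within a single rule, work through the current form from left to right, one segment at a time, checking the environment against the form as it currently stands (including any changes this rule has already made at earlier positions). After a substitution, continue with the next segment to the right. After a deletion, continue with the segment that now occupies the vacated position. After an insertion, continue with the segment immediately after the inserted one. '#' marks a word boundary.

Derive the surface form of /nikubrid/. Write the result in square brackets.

(1) Velar Fronting: no change — [nikubrid]
(2) Final Obstruent Devoicing: [nikubrid] → [nikubrit]
(3) Geminate Reduction: no change — [nikubrit]
(4) Voicing Between Vowels: [nikubrit] → [nigubrit]
(5) Syncope: [nigubrit] → [ngbrt]

[ngbrt]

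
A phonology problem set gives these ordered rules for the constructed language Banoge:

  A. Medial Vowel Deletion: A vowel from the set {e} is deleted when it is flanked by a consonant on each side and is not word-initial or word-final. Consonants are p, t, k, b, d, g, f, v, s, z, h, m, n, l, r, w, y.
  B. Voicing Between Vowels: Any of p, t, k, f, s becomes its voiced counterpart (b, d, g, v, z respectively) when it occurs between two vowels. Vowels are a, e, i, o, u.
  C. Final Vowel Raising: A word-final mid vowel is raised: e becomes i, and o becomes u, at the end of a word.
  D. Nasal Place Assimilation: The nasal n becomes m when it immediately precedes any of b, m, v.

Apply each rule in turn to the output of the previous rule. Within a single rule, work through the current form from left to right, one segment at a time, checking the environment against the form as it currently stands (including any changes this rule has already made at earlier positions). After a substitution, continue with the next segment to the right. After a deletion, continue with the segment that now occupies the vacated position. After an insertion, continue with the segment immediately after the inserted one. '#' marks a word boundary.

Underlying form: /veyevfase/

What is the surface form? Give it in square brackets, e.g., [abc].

A Medial Vowel Deletion: [veyevfase] → [vyvfase]
B Voicing Between Vowels: [vyvfase] → [vyvfaze]
C Final Vowel Raising: [vyvfaze] → [vyvfazi]
D Nasal Place Assimilation: no change — [vyvfazi]

[vyvfazi]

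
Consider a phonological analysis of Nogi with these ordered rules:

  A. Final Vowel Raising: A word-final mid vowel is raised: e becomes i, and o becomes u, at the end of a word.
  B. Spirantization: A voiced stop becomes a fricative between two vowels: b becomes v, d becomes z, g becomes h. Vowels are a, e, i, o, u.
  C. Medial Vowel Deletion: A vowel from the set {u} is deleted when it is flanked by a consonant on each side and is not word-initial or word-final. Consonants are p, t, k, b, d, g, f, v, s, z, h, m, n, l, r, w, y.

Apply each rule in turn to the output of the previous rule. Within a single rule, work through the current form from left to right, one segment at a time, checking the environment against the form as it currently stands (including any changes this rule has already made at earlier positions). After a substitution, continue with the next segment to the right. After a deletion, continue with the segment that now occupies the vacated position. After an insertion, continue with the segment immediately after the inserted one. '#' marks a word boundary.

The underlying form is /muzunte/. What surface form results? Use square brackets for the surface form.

A Final Vowel Raising: [muzunte] → [muzunti]
B Spirantization: no change — [muzunti]
C Medial Vowel Deletion: [muzunti] → [mznti]

[mznti]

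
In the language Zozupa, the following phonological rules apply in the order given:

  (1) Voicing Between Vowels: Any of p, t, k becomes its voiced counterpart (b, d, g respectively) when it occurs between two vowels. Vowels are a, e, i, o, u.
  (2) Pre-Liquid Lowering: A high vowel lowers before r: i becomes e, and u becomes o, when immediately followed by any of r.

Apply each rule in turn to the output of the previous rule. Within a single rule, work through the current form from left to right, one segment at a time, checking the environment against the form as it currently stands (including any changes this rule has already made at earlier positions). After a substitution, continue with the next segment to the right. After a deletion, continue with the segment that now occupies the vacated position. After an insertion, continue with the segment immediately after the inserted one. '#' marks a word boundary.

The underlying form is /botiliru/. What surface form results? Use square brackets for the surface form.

(1) Voicing Between Vowels: [botiliru] → [bodiliru]
(2) Pre-Liquid Lowering: [bodiliru] → [bodileru]

[bodileru]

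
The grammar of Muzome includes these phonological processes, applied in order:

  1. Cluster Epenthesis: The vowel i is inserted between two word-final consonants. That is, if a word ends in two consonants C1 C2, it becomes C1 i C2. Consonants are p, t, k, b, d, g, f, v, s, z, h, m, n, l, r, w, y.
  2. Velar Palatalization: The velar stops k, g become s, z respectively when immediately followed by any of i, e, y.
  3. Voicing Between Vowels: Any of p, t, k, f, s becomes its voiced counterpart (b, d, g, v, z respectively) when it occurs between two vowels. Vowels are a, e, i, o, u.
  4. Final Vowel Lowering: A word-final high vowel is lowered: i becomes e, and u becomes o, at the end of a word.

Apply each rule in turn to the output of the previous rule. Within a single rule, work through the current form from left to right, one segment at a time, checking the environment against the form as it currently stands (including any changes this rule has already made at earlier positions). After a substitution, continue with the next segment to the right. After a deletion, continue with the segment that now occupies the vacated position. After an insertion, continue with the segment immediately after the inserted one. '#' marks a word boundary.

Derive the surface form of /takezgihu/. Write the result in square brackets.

1 Cluster Epenthesis: no change — [takezgihu]
2 Velar Palatalization: [takezgihu] → [tasezzihu]
3 Voicing Between Vowels: [tasezzihu] → [tazezzihu]
4 Final Vowel Lowering: [tazezzihu] → [tazezziho]

[tazezziho]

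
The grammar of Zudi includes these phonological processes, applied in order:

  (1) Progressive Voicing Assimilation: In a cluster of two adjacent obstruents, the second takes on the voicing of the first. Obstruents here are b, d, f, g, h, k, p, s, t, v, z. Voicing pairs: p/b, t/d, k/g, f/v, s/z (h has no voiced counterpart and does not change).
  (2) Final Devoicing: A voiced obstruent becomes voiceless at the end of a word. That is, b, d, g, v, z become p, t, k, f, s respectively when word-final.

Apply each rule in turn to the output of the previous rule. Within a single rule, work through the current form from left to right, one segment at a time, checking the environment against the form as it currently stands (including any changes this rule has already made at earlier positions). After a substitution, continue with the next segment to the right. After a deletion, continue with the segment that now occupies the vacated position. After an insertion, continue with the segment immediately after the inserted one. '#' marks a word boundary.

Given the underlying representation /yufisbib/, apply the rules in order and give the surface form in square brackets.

(1) Progressive Voicing Assimilation: [yufisbib] → [yufispib]
(2) Final Devoicing: [yufispib] → [yufispip]

[yufispip]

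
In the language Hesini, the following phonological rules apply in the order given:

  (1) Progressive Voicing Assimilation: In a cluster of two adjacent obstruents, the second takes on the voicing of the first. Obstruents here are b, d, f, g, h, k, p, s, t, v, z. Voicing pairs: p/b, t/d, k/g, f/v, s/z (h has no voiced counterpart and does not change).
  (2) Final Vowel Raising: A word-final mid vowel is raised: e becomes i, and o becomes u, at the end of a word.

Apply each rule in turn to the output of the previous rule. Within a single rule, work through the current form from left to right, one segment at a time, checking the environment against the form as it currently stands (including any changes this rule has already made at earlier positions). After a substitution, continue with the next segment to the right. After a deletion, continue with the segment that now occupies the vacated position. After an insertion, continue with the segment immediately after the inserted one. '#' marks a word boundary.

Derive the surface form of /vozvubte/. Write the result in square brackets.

[vozvubdi]

(1) Progressive Voicing Assimilation: [vozvubte] → [vozvubde]
(2) Final Vowel Raising: [vozvubde] → [vozvubdi]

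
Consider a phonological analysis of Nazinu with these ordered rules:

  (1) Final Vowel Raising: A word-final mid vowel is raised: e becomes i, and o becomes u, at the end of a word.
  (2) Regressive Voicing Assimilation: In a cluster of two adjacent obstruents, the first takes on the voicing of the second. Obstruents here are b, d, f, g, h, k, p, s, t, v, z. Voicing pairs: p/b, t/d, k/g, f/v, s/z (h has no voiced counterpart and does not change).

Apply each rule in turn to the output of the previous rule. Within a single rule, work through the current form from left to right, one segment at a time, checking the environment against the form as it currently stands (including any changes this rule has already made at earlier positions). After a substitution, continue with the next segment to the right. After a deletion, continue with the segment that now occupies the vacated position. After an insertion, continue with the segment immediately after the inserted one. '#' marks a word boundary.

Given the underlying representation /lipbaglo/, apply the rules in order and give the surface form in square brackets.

[libbaglu]

(1) Final Vowel Raising: [lipbaglo] → [lipbaglu]
(2) Regressive Voicing Assimilation: [lipbaglu] → [libbaglu]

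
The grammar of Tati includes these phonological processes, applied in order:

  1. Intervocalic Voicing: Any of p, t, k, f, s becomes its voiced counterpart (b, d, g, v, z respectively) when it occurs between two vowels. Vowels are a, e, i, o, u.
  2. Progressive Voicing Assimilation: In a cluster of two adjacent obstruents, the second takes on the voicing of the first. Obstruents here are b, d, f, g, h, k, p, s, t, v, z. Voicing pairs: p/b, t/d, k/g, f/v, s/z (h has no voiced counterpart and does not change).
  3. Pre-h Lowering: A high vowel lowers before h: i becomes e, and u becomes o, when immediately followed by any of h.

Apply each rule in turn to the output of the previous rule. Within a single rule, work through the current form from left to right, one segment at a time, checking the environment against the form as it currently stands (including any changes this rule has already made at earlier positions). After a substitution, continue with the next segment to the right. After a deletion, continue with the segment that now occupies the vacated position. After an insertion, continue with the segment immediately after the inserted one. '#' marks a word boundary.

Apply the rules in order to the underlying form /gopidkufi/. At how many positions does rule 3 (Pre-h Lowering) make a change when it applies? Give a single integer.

1 Intervocalic Voicing: [gopidkufi] → [gobidkuvi]
2 Progressive Voicing Assimilation: [gobidkuvi] → [gobidguvi]
3 Pre-h Lowering: no change — [gobidguvi]
Rule 3 changed 0 position(s).

0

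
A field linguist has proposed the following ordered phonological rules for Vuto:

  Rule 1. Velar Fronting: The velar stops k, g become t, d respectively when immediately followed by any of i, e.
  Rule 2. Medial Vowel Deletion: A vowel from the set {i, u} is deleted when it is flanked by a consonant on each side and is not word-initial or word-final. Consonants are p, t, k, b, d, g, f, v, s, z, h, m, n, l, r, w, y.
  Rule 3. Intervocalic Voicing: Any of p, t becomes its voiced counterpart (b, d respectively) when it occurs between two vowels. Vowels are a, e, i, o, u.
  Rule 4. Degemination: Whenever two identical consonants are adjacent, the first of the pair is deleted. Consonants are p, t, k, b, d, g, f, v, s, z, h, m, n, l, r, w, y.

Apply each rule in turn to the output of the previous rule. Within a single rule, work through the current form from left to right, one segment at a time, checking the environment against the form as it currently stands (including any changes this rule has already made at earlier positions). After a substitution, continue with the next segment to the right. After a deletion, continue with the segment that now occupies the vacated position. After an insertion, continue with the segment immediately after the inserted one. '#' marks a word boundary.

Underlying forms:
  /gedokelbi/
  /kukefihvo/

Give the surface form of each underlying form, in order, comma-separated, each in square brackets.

[dedodelbi], [ktefhvo]

/gedokelbi/:
  Rule 1 Velar Fronting: [gedokelbi] → [dedotelbi]
  Rule 2 Medial Vowel Deletion: no change — [dedotelbi]
  Rule 3 Intervocalic Voicing: [dedotelbi] → [dedodelbi]
  Rule 4 Degemination: no change — [dedodelbi]
/kukefihvo/:
  Rule 1 Velar Fronting: [kukefihvo] → [kutefihvo]
  Rule 2 Medial Vowel Deletion: [kutefihvo] → [ktefhvo]
  Rule 3 Intervocalic Voicing: no change — [ktefhvo]
  Rule 4 Degemination: no change — [ktefhvo]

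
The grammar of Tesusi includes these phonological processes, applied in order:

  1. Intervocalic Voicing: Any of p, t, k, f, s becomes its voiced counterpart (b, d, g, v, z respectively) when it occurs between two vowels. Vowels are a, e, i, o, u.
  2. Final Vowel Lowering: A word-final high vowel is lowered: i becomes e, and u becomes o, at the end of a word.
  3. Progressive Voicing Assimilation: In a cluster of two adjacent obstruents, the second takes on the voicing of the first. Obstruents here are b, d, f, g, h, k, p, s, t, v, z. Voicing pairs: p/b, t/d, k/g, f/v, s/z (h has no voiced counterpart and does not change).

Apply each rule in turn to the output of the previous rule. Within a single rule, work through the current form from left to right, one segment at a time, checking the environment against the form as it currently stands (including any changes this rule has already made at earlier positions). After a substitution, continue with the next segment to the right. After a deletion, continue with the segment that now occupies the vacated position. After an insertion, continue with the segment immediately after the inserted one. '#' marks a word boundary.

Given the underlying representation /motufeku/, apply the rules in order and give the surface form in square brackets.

1 Intervocalic Voicing: [motufeku] → [moduvegu]
2 Final Vowel Lowering: [moduvegu] → [moduvego]
3 Progressive Voicing Assimilation: no change — [moduvego]

[moduvego]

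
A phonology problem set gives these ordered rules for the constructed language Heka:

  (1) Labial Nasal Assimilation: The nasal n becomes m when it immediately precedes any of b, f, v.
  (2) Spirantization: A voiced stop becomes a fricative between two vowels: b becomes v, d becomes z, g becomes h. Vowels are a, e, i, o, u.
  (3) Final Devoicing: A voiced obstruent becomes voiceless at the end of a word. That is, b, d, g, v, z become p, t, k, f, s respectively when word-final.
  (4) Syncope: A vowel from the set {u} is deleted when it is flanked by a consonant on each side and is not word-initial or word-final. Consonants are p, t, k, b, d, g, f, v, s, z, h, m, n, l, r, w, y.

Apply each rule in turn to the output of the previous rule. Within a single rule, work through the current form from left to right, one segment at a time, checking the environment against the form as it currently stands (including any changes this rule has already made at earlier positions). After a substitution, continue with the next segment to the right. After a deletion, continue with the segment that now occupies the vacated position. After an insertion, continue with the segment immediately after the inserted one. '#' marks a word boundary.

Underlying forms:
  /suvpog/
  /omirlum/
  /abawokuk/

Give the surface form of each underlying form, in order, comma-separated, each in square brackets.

[svpok], [omirlm], [avawokk]

/suvpog/:
  (1) Labial Nasal Assimilation: no change — [suvpog]
  (2) Spirantization: no change — [suvpog]
  (3) Final Devoicing: [suvpog] → [suvpok]
  (4) Syncope: [suvpok] → [svpok]
/omirlum/:
  (1) Labial Nasal Assimilation: no change — [omirlum]
  (2) Spirantization: no change — [omirlum]
  (3) Final Devoicing: no change — [omirlum]
  (4) Syncope: [omirlum] → [omirlm]
/abawokuk/:
  (1) Labial Nasal Assimilation: no change — [abawokuk]
  (2) Spirantization: [abawokuk] → [avawokuk]
  (3) Final Devoicing: no change — [avawokuk]
  (4) Syncope: [avawokuk] → [avawokk]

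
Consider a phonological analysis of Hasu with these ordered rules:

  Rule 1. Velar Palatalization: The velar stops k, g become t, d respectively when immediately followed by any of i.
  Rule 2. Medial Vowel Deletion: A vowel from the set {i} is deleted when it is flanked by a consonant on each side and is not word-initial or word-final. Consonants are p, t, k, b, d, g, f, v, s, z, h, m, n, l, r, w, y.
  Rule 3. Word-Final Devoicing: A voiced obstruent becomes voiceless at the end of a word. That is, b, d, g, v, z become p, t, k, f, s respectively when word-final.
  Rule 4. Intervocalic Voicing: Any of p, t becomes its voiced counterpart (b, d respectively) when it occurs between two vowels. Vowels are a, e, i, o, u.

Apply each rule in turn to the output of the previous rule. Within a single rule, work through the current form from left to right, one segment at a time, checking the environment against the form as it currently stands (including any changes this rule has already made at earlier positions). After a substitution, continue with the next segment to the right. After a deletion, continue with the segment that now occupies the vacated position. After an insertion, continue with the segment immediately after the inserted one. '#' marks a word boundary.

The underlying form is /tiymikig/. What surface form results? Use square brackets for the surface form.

Rule 1 Velar Palatalization: [tiymikig] → [tiymitig]
Rule 2 Medial Vowel Deletion: [tiymitig] → [tymtg]
Rule 3 Word-Final Devoicing: [tymtg] → [tymtk]
Rule 4 Intervocalic Voicing: no change — [tymtk]

[tymtk]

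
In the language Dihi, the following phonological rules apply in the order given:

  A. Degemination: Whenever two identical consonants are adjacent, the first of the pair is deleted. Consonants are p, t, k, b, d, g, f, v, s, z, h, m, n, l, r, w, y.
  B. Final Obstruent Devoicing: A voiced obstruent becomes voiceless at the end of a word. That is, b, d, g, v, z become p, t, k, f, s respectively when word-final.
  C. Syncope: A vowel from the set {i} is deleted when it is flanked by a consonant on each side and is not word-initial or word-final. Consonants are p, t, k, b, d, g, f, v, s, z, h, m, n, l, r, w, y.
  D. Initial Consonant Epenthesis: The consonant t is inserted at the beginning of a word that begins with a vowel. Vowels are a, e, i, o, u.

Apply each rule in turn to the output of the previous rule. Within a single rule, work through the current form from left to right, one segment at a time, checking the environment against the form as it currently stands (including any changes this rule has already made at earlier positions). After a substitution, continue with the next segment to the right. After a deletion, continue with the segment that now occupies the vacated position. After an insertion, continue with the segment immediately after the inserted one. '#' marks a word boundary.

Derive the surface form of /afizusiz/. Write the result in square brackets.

A Degemination: no change — [afizusiz]
B Final Obstruent Devoicing: [afizusiz] → [afizusis]
C Syncope: [afizusis] → [afzuss]
D Initial Consonant Epenthesis: [afzuss] → [tafzuss]

[tafzuss]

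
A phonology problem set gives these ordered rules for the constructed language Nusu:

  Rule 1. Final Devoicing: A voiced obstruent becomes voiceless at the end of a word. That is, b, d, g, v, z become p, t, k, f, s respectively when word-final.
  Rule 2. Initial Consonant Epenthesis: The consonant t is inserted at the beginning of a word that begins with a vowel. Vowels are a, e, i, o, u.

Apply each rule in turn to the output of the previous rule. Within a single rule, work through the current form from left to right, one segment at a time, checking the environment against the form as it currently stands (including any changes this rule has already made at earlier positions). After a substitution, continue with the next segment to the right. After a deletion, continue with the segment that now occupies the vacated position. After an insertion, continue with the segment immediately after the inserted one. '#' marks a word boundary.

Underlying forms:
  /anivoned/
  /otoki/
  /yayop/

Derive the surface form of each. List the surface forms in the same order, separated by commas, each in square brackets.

[tanivonet], [totoki], [yayop]

/anivoned/:
  Rule 1 Final Devoicing: [anivoned] → [anivonet]
  Rule 2 Initial Consonant Epenthesis: [anivonet] → [tanivonet]
/otoki/:
  Rule 1 Final Devoicing: no change — [otoki]
  Rule 2 Initial Consonant Epenthesis: [otoki] → [totoki]
/yayop/:
  Rule 1 Final Devoicing: no change — [yayop]
  Rule 2 Initial Consonant Epenthesis: no change — [yayop]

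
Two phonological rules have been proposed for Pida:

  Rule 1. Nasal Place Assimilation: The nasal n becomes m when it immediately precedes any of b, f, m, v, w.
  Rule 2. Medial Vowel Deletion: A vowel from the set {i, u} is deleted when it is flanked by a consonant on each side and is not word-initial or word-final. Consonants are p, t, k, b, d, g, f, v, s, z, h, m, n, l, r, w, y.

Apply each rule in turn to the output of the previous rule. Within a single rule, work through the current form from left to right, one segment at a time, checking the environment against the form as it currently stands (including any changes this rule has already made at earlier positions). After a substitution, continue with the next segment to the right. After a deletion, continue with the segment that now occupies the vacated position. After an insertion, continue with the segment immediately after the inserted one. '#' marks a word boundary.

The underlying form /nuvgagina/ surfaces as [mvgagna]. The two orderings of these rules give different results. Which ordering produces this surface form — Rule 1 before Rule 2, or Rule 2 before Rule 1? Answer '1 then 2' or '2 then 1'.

2 then 1

Order 1 then 2:
  1 Nasal Place Assimilation: no change — [nuvgagina]
  2 Medial Vowel Deletion: [nuvgagina] → [nvgagna]
  result: [nvgagna]
Order 2 then 1:
  2 Medial Vowel Deletion: [nuvgagina] → [nvgagna]
  1 Nasal Place Assimilation: [nvgagna] → [mvgagna]
  result: [mvgagna]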